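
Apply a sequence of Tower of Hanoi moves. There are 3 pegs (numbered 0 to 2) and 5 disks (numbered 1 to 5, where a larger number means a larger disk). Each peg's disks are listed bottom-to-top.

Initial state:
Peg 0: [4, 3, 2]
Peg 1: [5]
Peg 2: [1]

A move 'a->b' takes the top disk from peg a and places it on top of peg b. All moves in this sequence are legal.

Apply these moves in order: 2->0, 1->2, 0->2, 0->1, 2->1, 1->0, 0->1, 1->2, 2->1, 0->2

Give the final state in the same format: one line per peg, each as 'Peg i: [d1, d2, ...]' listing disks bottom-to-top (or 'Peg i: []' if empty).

Answer: Peg 0: [4]
Peg 1: [2, 1]
Peg 2: [5, 3]

Derivation:
After move 1 (2->0):
Peg 0: [4, 3, 2, 1]
Peg 1: [5]
Peg 2: []

After move 2 (1->2):
Peg 0: [4, 3, 2, 1]
Peg 1: []
Peg 2: [5]

After move 3 (0->2):
Peg 0: [4, 3, 2]
Peg 1: []
Peg 2: [5, 1]

After move 4 (0->1):
Peg 0: [4, 3]
Peg 1: [2]
Peg 2: [5, 1]

After move 5 (2->1):
Peg 0: [4, 3]
Peg 1: [2, 1]
Peg 2: [5]

After move 6 (1->0):
Peg 0: [4, 3, 1]
Peg 1: [2]
Peg 2: [5]

After move 7 (0->1):
Peg 0: [4, 3]
Peg 1: [2, 1]
Peg 2: [5]

After move 8 (1->2):
Peg 0: [4, 3]
Peg 1: [2]
Peg 2: [5, 1]

After move 9 (2->1):
Peg 0: [4, 3]
Peg 1: [2, 1]
Peg 2: [5]

After move 10 (0->2):
Peg 0: [4]
Peg 1: [2, 1]
Peg 2: [5, 3]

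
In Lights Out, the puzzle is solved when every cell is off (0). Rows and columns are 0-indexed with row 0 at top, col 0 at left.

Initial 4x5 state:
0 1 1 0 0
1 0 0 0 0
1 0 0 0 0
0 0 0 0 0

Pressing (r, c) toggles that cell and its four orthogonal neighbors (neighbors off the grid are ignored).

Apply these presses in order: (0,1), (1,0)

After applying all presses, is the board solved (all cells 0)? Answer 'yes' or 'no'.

Answer: yes

Derivation:
After press 1 at (0,1):
1 0 0 0 0
1 1 0 0 0
1 0 0 0 0
0 0 0 0 0

After press 2 at (1,0):
0 0 0 0 0
0 0 0 0 0
0 0 0 0 0
0 0 0 0 0

Lights still on: 0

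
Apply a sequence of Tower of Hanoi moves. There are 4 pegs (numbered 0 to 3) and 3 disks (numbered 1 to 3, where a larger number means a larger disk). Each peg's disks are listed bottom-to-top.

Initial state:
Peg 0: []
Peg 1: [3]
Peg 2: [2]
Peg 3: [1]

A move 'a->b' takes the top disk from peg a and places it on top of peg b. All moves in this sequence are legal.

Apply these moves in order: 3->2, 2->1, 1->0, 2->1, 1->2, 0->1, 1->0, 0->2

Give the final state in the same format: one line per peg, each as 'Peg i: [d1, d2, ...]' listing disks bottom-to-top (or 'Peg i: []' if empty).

After move 1 (3->2):
Peg 0: []
Peg 1: [3]
Peg 2: [2, 1]
Peg 3: []

After move 2 (2->1):
Peg 0: []
Peg 1: [3, 1]
Peg 2: [2]
Peg 3: []

After move 3 (1->0):
Peg 0: [1]
Peg 1: [3]
Peg 2: [2]
Peg 3: []

After move 4 (2->1):
Peg 0: [1]
Peg 1: [3, 2]
Peg 2: []
Peg 3: []

After move 5 (1->2):
Peg 0: [1]
Peg 1: [3]
Peg 2: [2]
Peg 3: []

After move 6 (0->1):
Peg 0: []
Peg 1: [3, 1]
Peg 2: [2]
Peg 3: []

After move 7 (1->0):
Peg 0: [1]
Peg 1: [3]
Peg 2: [2]
Peg 3: []

After move 8 (0->2):
Peg 0: []
Peg 1: [3]
Peg 2: [2, 1]
Peg 3: []

Answer: Peg 0: []
Peg 1: [3]
Peg 2: [2, 1]
Peg 3: []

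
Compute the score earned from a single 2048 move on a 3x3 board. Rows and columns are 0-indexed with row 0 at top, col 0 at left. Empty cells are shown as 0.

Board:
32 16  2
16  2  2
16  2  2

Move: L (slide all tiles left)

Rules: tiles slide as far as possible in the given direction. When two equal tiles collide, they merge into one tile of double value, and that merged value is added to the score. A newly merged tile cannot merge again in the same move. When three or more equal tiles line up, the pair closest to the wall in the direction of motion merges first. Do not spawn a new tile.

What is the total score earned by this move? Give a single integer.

Answer: 8

Derivation:
Slide left:
row 0: [32, 16, 2] -> [32, 16, 2]  score +0 (running 0)
row 1: [16, 2, 2] -> [16, 4, 0]  score +4 (running 4)
row 2: [16, 2, 2] -> [16, 4, 0]  score +4 (running 8)
Board after move:
32 16  2
16  4  0
16  4  0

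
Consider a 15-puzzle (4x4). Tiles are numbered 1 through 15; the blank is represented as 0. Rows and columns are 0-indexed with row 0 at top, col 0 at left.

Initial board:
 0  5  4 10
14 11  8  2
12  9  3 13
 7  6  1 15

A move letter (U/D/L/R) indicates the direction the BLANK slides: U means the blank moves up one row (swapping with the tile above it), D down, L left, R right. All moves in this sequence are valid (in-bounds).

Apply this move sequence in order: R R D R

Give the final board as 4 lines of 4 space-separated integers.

After move 1 (R):
 5  0  4 10
14 11  8  2
12  9  3 13
 7  6  1 15

After move 2 (R):
 5  4  0 10
14 11  8  2
12  9  3 13
 7  6  1 15

After move 3 (D):
 5  4  8 10
14 11  0  2
12  9  3 13
 7  6  1 15

After move 4 (R):
 5  4  8 10
14 11  2  0
12  9  3 13
 7  6  1 15

Answer:  5  4  8 10
14 11  2  0
12  9  3 13
 7  6  1 15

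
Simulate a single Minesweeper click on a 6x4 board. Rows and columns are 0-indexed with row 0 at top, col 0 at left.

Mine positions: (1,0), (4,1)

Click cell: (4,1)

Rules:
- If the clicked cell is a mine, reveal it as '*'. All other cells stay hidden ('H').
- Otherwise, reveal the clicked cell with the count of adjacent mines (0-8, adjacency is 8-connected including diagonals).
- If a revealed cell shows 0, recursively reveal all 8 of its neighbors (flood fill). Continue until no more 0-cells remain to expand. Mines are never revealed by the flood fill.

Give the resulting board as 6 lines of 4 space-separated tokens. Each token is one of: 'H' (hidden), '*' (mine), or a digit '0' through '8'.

H H H H
H H H H
H H H H
H H H H
H * H H
H H H H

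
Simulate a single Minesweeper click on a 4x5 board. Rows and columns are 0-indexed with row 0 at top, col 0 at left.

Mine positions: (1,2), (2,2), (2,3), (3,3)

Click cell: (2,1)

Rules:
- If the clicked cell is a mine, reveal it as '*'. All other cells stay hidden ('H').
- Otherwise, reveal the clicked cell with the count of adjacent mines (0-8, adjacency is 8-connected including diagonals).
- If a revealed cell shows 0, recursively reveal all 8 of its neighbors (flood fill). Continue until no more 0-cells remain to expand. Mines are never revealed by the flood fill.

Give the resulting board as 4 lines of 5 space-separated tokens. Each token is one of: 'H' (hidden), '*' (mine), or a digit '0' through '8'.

H H H H H
H H H H H
H 2 H H H
H H H H H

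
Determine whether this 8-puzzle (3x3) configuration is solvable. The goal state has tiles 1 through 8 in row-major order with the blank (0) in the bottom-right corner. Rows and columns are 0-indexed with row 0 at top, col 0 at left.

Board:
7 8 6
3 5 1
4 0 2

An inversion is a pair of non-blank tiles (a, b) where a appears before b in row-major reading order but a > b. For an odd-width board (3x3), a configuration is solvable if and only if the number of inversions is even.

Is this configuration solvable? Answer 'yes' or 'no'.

Answer: no

Derivation:
Inversions (pairs i<j in row-major order where tile[i] > tile[j] > 0): 23
23 is odd, so the puzzle is not solvable.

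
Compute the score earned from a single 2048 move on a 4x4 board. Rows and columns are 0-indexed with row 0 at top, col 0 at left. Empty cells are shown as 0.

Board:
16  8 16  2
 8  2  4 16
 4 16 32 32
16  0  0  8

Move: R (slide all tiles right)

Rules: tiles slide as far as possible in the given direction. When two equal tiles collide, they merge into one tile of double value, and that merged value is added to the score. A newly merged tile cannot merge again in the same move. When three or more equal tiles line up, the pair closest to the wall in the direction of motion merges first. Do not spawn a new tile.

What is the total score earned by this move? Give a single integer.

Answer: 64

Derivation:
Slide right:
row 0: [16, 8, 16, 2] -> [16, 8, 16, 2]  score +0 (running 0)
row 1: [8, 2, 4, 16] -> [8, 2, 4, 16]  score +0 (running 0)
row 2: [4, 16, 32, 32] -> [0, 4, 16, 64]  score +64 (running 64)
row 3: [16, 0, 0, 8] -> [0, 0, 16, 8]  score +0 (running 64)
Board after move:
16  8 16  2
 8  2  4 16
 0  4 16 64
 0  0 16  8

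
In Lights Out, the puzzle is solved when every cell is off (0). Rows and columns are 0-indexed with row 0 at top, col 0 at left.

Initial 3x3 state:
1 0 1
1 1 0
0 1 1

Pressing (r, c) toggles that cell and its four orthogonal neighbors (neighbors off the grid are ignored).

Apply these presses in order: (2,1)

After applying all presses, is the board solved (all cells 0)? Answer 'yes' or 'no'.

Answer: no

Derivation:
After press 1 at (2,1):
1 0 1
1 0 0
1 0 0

Lights still on: 4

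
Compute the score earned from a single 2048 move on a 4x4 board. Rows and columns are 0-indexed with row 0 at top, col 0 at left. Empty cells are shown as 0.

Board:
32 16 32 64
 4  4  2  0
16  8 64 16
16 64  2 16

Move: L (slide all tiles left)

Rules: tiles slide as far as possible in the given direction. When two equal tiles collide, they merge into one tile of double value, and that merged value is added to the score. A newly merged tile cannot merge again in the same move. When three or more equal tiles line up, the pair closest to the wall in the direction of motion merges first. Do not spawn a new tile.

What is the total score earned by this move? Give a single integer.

Answer: 8

Derivation:
Slide left:
row 0: [32, 16, 32, 64] -> [32, 16, 32, 64]  score +0 (running 0)
row 1: [4, 4, 2, 0] -> [8, 2, 0, 0]  score +8 (running 8)
row 2: [16, 8, 64, 16] -> [16, 8, 64, 16]  score +0 (running 8)
row 3: [16, 64, 2, 16] -> [16, 64, 2, 16]  score +0 (running 8)
Board after move:
32 16 32 64
 8  2  0  0
16  8 64 16
16 64  2 16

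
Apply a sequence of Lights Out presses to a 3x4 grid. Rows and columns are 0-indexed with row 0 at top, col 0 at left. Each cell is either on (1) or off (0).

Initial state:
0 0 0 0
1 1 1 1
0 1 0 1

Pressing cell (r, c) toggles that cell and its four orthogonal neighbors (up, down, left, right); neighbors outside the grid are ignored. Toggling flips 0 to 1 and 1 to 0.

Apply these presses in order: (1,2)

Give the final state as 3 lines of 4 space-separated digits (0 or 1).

Answer: 0 0 1 0
1 0 0 0
0 1 1 1

Derivation:
After press 1 at (1,2):
0 0 1 0
1 0 0 0
0 1 1 1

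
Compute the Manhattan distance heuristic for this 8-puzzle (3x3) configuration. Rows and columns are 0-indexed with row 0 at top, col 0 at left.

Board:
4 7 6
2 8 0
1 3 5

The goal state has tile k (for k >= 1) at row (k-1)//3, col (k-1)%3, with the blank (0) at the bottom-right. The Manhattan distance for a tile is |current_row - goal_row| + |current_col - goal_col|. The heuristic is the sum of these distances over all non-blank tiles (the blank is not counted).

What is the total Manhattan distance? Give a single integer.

Answer: 15

Derivation:
Tile 4: (0,0)->(1,0) = 1
Tile 7: (0,1)->(2,0) = 3
Tile 6: (0,2)->(1,2) = 1
Tile 2: (1,0)->(0,1) = 2
Tile 8: (1,1)->(2,1) = 1
Tile 1: (2,0)->(0,0) = 2
Tile 3: (2,1)->(0,2) = 3
Tile 5: (2,2)->(1,1) = 2
Sum: 1 + 3 + 1 + 2 + 1 + 2 + 3 + 2 = 15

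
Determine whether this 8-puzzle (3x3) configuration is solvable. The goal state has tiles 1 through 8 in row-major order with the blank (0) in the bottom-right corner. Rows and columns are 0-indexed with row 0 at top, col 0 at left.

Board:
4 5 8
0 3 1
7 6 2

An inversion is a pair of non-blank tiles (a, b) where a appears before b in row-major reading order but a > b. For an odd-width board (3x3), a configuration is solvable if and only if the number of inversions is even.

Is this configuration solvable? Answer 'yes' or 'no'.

Answer: yes

Derivation:
Inversions (pairs i<j in row-major order where tile[i] > tile[j] > 0): 16
16 is even, so the puzzle is solvable.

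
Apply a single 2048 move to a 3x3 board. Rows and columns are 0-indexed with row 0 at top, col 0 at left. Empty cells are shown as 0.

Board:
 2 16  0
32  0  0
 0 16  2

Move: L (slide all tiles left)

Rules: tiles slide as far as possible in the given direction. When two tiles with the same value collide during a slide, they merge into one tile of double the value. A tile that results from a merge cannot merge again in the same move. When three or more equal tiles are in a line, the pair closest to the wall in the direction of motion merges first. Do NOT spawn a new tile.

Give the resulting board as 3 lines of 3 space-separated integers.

Slide left:
row 0: [2, 16, 0] -> [2, 16, 0]
row 1: [32, 0, 0] -> [32, 0, 0]
row 2: [0, 16, 2] -> [16, 2, 0]

Answer:  2 16  0
32  0  0
16  2  0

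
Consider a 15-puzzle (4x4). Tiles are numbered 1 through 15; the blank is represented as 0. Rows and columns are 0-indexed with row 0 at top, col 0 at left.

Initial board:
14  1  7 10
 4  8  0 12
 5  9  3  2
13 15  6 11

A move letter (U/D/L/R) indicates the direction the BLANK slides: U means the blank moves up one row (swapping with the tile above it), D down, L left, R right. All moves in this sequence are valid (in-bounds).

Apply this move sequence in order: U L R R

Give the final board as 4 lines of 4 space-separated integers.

Answer: 14  1 10  0
 4  8  7 12
 5  9  3  2
13 15  6 11

Derivation:
After move 1 (U):
14  1  0 10
 4  8  7 12
 5  9  3  2
13 15  6 11

After move 2 (L):
14  0  1 10
 4  8  7 12
 5  9  3  2
13 15  6 11

After move 3 (R):
14  1  0 10
 4  8  7 12
 5  9  3  2
13 15  6 11

After move 4 (R):
14  1 10  0
 4  8  7 12
 5  9  3  2
13 15  6 11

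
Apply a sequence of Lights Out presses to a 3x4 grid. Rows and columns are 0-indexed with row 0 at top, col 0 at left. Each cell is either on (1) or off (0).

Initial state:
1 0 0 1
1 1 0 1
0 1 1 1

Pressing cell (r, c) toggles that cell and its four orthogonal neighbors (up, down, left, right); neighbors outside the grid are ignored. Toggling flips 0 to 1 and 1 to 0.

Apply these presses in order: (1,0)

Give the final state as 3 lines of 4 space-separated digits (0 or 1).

Answer: 0 0 0 1
0 0 0 1
1 1 1 1

Derivation:
After press 1 at (1,0):
0 0 0 1
0 0 0 1
1 1 1 1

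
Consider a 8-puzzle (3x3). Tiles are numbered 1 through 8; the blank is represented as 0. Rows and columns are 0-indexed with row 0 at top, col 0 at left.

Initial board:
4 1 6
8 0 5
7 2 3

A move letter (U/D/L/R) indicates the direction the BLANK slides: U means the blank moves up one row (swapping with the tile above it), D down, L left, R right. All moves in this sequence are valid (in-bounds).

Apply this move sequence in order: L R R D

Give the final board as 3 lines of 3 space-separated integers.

Answer: 4 1 6
8 5 3
7 2 0

Derivation:
After move 1 (L):
4 1 6
0 8 5
7 2 3

After move 2 (R):
4 1 6
8 0 5
7 2 3

After move 3 (R):
4 1 6
8 5 0
7 2 3

After move 4 (D):
4 1 6
8 5 3
7 2 0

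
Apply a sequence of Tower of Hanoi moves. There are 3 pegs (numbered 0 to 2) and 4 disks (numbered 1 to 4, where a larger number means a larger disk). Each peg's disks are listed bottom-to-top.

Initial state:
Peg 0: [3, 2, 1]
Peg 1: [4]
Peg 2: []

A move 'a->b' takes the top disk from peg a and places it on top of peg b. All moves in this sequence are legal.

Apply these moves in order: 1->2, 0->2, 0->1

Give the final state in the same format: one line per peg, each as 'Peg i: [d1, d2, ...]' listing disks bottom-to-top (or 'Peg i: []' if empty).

Answer: Peg 0: [3]
Peg 1: [2]
Peg 2: [4, 1]

Derivation:
After move 1 (1->2):
Peg 0: [3, 2, 1]
Peg 1: []
Peg 2: [4]

After move 2 (0->2):
Peg 0: [3, 2]
Peg 1: []
Peg 2: [4, 1]

After move 3 (0->1):
Peg 0: [3]
Peg 1: [2]
Peg 2: [4, 1]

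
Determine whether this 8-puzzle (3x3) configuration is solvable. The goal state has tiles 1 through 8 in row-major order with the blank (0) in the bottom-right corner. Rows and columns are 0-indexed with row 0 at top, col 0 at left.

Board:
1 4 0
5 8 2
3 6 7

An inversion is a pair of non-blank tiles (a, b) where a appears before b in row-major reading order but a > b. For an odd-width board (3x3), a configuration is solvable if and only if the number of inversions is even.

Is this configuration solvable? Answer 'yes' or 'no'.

Inversions (pairs i<j in row-major order where tile[i] > tile[j] > 0): 8
8 is even, so the puzzle is solvable.

Answer: yes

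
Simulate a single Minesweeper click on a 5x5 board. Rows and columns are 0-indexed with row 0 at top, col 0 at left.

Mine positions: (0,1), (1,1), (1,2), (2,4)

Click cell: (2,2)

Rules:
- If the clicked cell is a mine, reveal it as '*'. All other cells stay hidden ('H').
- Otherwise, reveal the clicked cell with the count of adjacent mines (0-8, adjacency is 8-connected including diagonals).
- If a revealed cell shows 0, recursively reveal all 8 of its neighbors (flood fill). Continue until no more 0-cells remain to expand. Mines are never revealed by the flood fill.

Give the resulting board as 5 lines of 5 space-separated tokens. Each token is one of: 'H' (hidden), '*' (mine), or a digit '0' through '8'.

H H H H H
H H H H H
H H 2 H H
H H H H H
H H H H H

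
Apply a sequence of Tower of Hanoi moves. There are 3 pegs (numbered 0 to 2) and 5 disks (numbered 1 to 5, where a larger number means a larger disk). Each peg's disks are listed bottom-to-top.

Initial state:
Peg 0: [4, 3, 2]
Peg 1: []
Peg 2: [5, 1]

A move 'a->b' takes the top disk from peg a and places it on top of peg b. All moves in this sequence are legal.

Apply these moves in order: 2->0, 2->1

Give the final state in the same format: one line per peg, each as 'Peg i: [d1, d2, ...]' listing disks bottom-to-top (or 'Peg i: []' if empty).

After move 1 (2->0):
Peg 0: [4, 3, 2, 1]
Peg 1: []
Peg 2: [5]

After move 2 (2->1):
Peg 0: [4, 3, 2, 1]
Peg 1: [5]
Peg 2: []

Answer: Peg 0: [4, 3, 2, 1]
Peg 1: [5]
Peg 2: []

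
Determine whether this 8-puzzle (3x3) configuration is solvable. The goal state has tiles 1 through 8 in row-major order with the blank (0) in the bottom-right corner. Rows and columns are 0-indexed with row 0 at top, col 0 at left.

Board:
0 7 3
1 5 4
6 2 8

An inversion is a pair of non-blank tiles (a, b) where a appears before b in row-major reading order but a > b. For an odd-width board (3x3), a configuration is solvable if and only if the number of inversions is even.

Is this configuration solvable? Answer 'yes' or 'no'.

Answer: yes

Derivation:
Inversions (pairs i<j in row-major order where tile[i] > tile[j] > 0): 12
12 is even, so the puzzle is solvable.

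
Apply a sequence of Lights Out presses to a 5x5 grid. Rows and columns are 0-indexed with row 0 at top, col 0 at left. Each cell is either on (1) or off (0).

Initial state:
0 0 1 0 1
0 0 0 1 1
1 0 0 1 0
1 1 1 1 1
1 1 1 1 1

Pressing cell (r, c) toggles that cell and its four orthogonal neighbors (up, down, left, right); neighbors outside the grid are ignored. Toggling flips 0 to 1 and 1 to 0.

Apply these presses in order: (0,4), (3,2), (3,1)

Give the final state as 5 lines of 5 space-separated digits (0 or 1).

Answer: 0 0 1 1 0
0 0 0 1 0
1 1 1 1 0
0 1 1 0 1
1 0 0 1 1

Derivation:
After press 1 at (0,4):
0 0 1 1 0
0 0 0 1 0
1 0 0 1 0
1 1 1 1 1
1 1 1 1 1

After press 2 at (3,2):
0 0 1 1 0
0 0 0 1 0
1 0 1 1 0
1 0 0 0 1
1 1 0 1 1

After press 3 at (3,1):
0 0 1 1 0
0 0 0 1 0
1 1 1 1 0
0 1 1 0 1
1 0 0 1 1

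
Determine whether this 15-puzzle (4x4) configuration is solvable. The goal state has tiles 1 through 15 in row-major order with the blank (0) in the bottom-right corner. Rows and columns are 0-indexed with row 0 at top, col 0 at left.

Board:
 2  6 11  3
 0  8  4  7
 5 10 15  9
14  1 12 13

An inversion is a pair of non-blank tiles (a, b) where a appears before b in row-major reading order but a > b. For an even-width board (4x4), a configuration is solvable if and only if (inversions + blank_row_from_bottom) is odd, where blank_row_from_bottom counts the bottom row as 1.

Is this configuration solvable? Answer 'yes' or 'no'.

Answer: no

Derivation:
Inversions: 33
Blank is in row 1 (0-indexed from top), which is row 3 counting from the bottom (bottom = 1).
33 + 3 = 36, which is even, so the puzzle is not solvable.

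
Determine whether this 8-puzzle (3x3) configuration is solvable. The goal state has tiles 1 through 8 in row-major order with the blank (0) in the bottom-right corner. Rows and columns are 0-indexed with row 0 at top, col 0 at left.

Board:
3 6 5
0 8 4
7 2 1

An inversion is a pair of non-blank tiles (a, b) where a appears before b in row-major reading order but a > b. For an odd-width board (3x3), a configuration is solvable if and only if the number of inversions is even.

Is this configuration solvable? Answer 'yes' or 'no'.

Answer: yes

Derivation:
Inversions (pairs i<j in row-major order where tile[i] > tile[j] > 0): 18
18 is even, so the puzzle is solvable.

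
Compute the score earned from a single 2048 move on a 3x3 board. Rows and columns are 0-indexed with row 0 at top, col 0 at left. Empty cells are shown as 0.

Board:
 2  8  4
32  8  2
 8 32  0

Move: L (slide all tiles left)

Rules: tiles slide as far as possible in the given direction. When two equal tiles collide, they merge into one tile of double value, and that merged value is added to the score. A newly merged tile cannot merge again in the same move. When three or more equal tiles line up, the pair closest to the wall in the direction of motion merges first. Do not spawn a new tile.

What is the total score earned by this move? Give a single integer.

Slide left:
row 0: [2, 8, 4] -> [2, 8, 4]  score +0 (running 0)
row 1: [32, 8, 2] -> [32, 8, 2]  score +0 (running 0)
row 2: [8, 32, 0] -> [8, 32, 0]  score +0 (running 0)
Board after move:
 2  8  4
32  8  2
 8 32  0

Answer: 0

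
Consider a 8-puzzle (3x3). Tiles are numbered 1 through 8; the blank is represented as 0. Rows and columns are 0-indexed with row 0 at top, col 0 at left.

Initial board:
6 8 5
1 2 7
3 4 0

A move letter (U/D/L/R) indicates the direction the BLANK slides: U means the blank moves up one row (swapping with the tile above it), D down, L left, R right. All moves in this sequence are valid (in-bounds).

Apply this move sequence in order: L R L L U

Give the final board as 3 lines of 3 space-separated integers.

After move 1 (L):
6 8 5
1 2 7
3 0 4

After move 2 (R):
6 8 5
1 2 7
3 4 0

After move 3 (L):
6 8 5
1 2 7
3 0 4

After move 4 (L):
6 8 5
1 2 7
0 3 4

After move 5 (U):
6 8 5
0 2 7
1 3 4

Answer: 6 8 5
0 2 7
1 3 4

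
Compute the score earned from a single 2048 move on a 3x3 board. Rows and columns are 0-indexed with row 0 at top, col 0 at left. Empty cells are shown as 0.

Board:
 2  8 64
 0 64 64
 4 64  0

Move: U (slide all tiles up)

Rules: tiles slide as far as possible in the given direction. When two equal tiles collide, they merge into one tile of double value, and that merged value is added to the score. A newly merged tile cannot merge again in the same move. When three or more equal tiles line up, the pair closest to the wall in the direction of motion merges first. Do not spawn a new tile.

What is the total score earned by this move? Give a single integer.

Answer: 256

Derivation:
Slide up:
col 0: [2, 0, 4] -> [2, 4, 0]  score +0 (running 0)
col 1: [8, 64, 64] -> [8, 128, 0]  score +128 (running 128)
col 2: [64, 64, 0] -> [128, 0, 0]  score +128 (running 256)
Board after move:
  2   8 128
  4 128   0
  0   0   0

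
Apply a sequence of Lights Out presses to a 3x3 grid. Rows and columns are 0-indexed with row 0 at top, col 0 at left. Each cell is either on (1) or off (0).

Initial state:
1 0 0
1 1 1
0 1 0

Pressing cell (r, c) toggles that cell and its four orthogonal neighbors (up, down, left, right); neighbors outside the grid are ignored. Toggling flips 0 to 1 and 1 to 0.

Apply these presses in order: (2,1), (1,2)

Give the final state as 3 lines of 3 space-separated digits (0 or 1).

After press 1 at (2,1):
1 0 0
1 0 1
1 0 1

After press 2 at (1,2):
1 0 1
1 1 0
1 0 0

Answer: 1 0 1
1 1 0
1 0 0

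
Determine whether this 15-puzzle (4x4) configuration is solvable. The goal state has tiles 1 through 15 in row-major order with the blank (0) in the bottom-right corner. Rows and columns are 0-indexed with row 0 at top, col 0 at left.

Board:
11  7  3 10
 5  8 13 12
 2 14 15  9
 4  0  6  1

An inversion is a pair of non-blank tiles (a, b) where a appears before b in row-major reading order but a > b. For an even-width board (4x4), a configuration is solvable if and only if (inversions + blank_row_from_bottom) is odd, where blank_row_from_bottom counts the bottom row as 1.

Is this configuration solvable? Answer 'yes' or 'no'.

Inversions: 57
Blank is in row 3 (0-indexed from top), which is row 1 counting from the bottom (bottom = 1).
57 + 1 = 58, which is even, so the puzzle is not solvable.

Answer: no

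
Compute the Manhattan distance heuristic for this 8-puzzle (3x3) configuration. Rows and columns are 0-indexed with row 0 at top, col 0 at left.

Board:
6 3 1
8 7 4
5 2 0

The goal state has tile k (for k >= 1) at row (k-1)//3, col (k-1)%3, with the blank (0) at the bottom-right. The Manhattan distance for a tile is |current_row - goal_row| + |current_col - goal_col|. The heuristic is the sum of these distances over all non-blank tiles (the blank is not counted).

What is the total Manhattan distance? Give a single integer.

Answer: 16

Derivation:
Tile 6: (0,0)->(1,2) = 3
Tile 3: (0,1)->(0,2) = 1
Tile 1: (0,2)->(0,0) = 2
Tile 8: (1,0)->(2,1) = 2
Tile 7: (1,1)->(2,0) = 2
Tile 4: (1,2)->(1,0) = 2
Tile 5: (2,0)->(1,1) = 2
Tile 2: (2,1)->(0,1) = 2
Sum: 3 + 1 + 2 + 2 + 2 + 2 + 2 + 2 = 16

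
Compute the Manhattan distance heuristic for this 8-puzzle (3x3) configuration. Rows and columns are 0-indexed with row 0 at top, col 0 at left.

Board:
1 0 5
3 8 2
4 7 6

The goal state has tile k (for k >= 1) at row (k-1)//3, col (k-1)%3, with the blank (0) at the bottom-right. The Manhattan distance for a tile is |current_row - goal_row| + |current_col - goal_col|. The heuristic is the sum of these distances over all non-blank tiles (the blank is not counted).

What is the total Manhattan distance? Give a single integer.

Answer: 11

Derivation:
Tile 1: (0,0)->(0,0) = 0
Tile 5: (0,2)->(1,1) = 2
Tile 3: (1,0)->(0,2) = 3
Tile 8: (1,1)->(2,1) = 1
Tile 2: (1,2)->(0,1) = 2
Tile 4: (2,0)->(1,0) = 1
Tile 7: (2,1)->(2,0) = 1
Tile 6: (2,2)->(1,2) = 1
Sum: 0 + 2 + 3 + 1 + 2 + 1 + 1 + 1 = 11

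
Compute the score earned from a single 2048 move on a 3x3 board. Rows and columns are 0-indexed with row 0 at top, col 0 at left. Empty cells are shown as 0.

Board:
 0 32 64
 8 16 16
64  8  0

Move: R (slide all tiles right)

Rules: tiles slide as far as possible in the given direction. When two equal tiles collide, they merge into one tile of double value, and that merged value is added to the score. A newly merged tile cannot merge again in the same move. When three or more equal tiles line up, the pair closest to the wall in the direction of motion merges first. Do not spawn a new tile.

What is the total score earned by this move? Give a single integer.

Answer: 32

Derivation:
Slide right:
row 0: [0, 32, 64] -> [0, 32, 64]  score +0 (running 0)
row 1: [8, 16, 16] -> [0, 8, 32]  score +32 (running 32)
row 2: [64, 8, 0] -> [0, 64, 8]  score +0 (running 32)
Board after move:
 0 32 64
 0  8 32
 0 64  8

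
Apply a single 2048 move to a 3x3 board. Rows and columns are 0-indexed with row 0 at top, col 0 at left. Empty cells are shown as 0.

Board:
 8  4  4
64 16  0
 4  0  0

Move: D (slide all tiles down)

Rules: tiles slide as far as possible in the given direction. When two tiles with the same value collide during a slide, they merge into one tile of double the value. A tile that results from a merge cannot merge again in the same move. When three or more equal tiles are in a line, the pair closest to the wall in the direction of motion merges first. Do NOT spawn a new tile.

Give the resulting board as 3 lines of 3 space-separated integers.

Answer:  8  0  0
64  4  0
 4 16  4

Derivation:
Slide down:
col 0: [8, 64, 4] -> [8, 64, 4]
col 1: [4, 16, 0] -> [0, 4, 16]
col 2: [4, 0, 0] -> [0, 0, 4]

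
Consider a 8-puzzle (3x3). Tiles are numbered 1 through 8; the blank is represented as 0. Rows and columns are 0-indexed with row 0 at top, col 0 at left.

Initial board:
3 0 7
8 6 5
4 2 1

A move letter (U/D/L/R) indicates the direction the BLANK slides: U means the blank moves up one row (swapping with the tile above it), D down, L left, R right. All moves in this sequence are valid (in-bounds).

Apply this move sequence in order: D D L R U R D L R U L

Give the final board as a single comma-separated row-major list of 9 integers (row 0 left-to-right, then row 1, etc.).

After move 1 (D):
3 6 7
8 0 5
4 2 1

After move 2 (D):
3 6 7
8 2 5
4 0 1

After move 3 (L):
3 6 7
8 2 5
0 4 1

After move 4 (R):
3 6 7
8 2 5
4 0 1

After move 5 (U):
3 6 7
8 0 5
4 2 1

After move 6 (R):
3 6 7
8 5 0
4 2 1

After move 7 (D):
3 6 7
8 5 1
4 2 0

After move 8 (L):
3 6 7
8 5 1
4 0 2

After move 9 (R):
3 6 7
8 5 1
4 2 0

After move 10 (U):
3 6 7
8 5 0
4 2 1

After move 11 (L):
3 6 7
8 0 5
4 2 1

Answer: 3, 6, 7, 8, 0, 5, 4, 2, 1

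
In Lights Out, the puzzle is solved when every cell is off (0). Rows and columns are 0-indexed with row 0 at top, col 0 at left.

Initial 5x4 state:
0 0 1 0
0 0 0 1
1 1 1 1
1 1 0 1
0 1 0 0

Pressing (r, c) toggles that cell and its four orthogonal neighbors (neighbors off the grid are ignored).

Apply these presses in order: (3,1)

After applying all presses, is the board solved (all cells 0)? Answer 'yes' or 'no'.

After press 1 at (3,1):
0 0 1 0
0 0 0 1
1 0 1 1
0 0 1 1
0 0 0 0

Lights still on: 7

Answer: no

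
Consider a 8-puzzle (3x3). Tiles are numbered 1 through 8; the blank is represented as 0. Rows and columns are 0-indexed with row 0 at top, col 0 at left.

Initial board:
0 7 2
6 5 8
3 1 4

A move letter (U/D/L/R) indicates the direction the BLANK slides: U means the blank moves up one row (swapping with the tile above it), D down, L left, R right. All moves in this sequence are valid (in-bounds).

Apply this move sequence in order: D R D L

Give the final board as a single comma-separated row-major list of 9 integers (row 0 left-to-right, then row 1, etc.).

After move 1 (D):
6 7 2
0 5 8
3 1 4

After move 2 (R):
6 7 2
5 0 8
3 1 4

After move 3 (D):
6 7 2
5 1 8
3 0 4

After move 4 (L):
6 7 2
5 1 8
0 3 4

Answer: 6, 7, 2, 5, 1, 8, 0, 3, 4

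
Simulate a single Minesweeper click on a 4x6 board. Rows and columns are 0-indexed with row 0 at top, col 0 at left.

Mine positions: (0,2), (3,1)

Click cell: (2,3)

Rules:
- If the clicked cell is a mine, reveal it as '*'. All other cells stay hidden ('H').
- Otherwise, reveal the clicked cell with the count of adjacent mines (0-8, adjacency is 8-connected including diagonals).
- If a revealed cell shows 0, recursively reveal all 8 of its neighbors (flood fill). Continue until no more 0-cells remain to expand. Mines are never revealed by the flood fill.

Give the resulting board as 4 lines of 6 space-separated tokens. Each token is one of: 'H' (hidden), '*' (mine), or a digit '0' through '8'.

H H H 1 0 0
H H 1 1 0 0
H H 1 0 0 0
H H 1 0 0 0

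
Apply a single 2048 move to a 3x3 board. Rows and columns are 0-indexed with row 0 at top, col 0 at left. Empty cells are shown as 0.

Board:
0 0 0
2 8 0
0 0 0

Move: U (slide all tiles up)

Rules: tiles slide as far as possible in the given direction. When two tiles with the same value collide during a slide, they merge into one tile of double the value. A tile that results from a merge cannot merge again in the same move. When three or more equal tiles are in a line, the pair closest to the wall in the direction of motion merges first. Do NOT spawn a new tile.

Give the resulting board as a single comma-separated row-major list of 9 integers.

Answer: 2, 8, 0, 0, 0, 0, 0, 0, 0

Derivation:
Slide up:
col 0: [0, 2, 0] -> [2, 0, 0]
col 1: [0, 8, 0] -> [8, 0, 0]
col 2: [0, 0, 0] -> [0, 0, 0]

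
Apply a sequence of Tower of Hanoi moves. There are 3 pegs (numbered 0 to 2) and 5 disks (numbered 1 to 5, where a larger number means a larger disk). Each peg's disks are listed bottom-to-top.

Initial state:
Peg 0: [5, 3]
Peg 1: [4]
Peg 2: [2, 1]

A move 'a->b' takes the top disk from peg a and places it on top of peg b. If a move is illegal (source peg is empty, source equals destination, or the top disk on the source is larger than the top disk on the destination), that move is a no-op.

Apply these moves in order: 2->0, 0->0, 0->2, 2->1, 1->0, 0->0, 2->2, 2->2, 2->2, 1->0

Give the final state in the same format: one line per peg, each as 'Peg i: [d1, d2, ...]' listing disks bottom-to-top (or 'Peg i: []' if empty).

Answer: Peg 0: [5, 3, 1]
Peg 1: [4]
Peg 2: [2]

Derivation:
After move 1 (2->0):
Peg 0: [5, 3, 1]
Peg 1: [4]
Peg 2: [2]

After move 2 (0->0):
Peg 0: [5, 3, 1]
Peg 1: [4]
Peg 2: [2]

After move 3 (0->2):
Peg 0: [5, 3]
Peg 1: [4]
Peg 2: [2, 1]

After move 4 (2->1):
Peg 0: [5, 3]
Peg 1: [4, 1]
Peg 2: [2]

After move 5 (1->0):
Peg 0: [5, 3, 1]
Peg 1: [4]
Peg 2: [2]

After move 6 (0->0):
Peg 0: [5, 3, 1]
Peg 1: [4]
Peg 2: [2]

After move 7 (2->2):
Peg 0: [5, 3, 1]
Peg 1: [4]
Peg 2: [2]

After move 8 (2->2):
Peg 0: [5, 3, 1]
Peg 1: [4]
Peg 2: [2]

After move 9 (2->2):
Peg 0: [5, 3, 1]
Peg 1: [4]
Peg 2: [2]

After move 10 (1->0):
Peg 0: [5, 3, 1]
Peg 1: [4]
Peg 2: [2]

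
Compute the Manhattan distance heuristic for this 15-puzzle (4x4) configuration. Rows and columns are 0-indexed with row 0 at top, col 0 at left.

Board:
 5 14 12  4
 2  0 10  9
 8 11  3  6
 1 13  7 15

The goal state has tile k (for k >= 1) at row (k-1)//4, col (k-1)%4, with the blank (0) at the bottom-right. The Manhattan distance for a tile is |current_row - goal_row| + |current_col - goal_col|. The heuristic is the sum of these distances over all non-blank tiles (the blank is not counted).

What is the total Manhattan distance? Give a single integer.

Tile 5: at (0,0), goal (1,0), distance |0-1|+|0-0| = 1
Tile 14: at (0,1), goal (3,1), distance |0-3|+|1-1| = 3
Tile 12: at (0,2), goal (2,3), distance |0-2|+|2-3| = 3
Tile 4: at (0,3), goal (0,3), distance |0-0|+|3-3| = 0
Tile 2: at (1,0), goal (0,1), distance |1-0|+|0-1| = 2
Tile 10: at (1,2), goal (2,1), distance |1-2|+|2-1| = 2
Tile 9: at (1,3), goal (2,0), distance |1-2|+|3-0| = 4
Tile 8: at (2,0), goal (1,3), distance |2-1|+|0-3| = 4
Tile 11: at (2,1), goal (2,2), distance |2-2|+|1-2| = 1
Tile 3: at (2,2), goal (0,2), distance |2-0|+|2-2| = 2
Tile 6: at (2,3), goal (1,1), distance |2-1|+|3-1| = 3
Tile 1: at (3,0), goal (0,0), distance |3-0|+|0-0| = 3
Tile 13: at (3,1), goal (3,0), distance |3-3|+|1-0| = 1
Tile 7: at (3,2), goal (1,2), distance |3-1|+|2-2| = 2
Tile 15: at (3,3), goal (3,2), distance |3-3|+|3-2| = 1
Sum: 1 + 3 + 3 + 0 + 2 + 2 + 4 + 4 + 1 + 2 + 3 + 3 + 1 + 2 + 1 = 32

Answer: 32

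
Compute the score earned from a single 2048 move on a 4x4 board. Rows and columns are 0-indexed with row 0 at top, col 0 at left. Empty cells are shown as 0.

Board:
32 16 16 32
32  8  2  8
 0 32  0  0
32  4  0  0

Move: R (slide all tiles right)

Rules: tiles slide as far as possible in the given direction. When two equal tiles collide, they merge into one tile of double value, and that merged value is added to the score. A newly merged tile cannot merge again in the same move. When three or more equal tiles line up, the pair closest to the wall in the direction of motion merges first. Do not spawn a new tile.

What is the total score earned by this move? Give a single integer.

Slide right:
row 0: [32, 16, 16, 32] -> [0, 32, 32, 32]  score +32 (running 32)
row 1: [32, 8, 2, 8] -> [32, 8, 2, 8]  score +0 (running 32)
row 2: [0, 32, 0, 0] -> [0, 0, 0, 32]  score +0 (running 32)
row 3: [32, 4, 0, 0] -> [0, 0, 32, 4]  score +0 (running 32)
Board after move:
 0 32 32 32
32  8  2  8
 0  0  0 32
 0  0 32  4

Answer: 32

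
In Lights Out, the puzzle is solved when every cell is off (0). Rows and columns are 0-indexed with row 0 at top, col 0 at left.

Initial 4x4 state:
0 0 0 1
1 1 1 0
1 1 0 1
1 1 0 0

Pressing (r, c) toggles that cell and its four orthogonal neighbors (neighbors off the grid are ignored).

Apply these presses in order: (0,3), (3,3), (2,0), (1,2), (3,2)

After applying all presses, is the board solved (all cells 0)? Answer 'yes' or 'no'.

Answer: yes

Derivation:
After press 1 at (0,3):
0 0 1 0
1 1 1 1
1 1 0 1
1 1 0 0

After press 2 at (3,3):
0 0 1 0
1 1 1 1
1 1 0 0
1 1 1 1

After press 3 at (2,0):
0 0 1 0
0 1 1 1
0 0 0 0
0 1 1 1

After press 4 at (1,2):
0 0 0 0
0 0 0 0
0 0 1 0
0 1 1 1

After press 5 at (3,2):
0 0 0 0
0 0 0 0
0 0 0 0
0 0 0 0

Lights still on: 0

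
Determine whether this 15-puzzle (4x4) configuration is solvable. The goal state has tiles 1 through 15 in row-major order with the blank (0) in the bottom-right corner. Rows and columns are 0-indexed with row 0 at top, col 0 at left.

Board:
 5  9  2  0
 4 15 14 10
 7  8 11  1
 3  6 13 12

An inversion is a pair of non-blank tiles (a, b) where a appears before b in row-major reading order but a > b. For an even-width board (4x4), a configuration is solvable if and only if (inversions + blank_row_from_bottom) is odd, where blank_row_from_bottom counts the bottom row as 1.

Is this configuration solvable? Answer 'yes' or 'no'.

Answer: no

Derivation:
Inversions: 48
Blank is in row 0 (0-indexed from top), which is row 4 counting from the bottom (bottom = 1).
48 + 4 = 52, which is even, so the puzzle is not solvable.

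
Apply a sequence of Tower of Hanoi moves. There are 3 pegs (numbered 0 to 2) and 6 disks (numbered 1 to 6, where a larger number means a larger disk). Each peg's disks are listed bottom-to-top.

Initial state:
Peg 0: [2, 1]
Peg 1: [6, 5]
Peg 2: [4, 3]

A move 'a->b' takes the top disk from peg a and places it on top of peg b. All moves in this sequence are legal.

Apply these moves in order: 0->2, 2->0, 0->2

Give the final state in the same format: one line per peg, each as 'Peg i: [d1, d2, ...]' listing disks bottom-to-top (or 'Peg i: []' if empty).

After move 1 (0->2):
Peg 0: [2]
Peg 1: [6, 5]
Peg 2: [4, 3, 1]

After move 2 (2->0):
Peg 0: [2, 1]
Peg 1: [6, 5]
Peg 2: [4, 3]

After move 3 (0->2):
Peg 0: [2]
Peg 1: [6, 5]
Peg 2: [4, 3, 1]

Answer: Peg 0: [2]
Peg 1: [6, 5]
Peg 2: [4, 3, 1]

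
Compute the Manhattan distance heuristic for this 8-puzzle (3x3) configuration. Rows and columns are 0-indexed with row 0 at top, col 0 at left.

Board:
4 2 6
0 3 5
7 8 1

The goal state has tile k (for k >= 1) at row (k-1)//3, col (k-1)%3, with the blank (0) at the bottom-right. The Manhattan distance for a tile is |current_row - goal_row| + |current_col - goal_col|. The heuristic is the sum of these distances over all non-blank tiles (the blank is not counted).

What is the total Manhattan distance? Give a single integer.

Answer: 9

Derivation:
Tile 4: at (0,0), goal (1,0), distance |0-1|+|0-0| = 1
Tile 2: at (0,1), goal (0,1), distance |0-0|+|1-1| = 0
Tile 6: at (0,2), goal (1,2), distance |0-1|+|2-2| = 1
Tile 3: at (1,1), goal (0,2), distance |1-0|+|1-2| = 2
Tile 5: at (1,2), goal (1,1), distance |1-1|+|2-1| = 1
Tile 7: at (2,0), goal (2,0), distance |2-2|+|0-0| = 0
Tile 8: at (2,1), goal (2,1), distance |2-2|+|1-1| = 0
Tile 1: at (2,2), goal (0,0), distance |2-0|+|2-0| = 4
Sum: 1 + 0 + 1 + 2 + 1 + 0 + 0 + 4 = 9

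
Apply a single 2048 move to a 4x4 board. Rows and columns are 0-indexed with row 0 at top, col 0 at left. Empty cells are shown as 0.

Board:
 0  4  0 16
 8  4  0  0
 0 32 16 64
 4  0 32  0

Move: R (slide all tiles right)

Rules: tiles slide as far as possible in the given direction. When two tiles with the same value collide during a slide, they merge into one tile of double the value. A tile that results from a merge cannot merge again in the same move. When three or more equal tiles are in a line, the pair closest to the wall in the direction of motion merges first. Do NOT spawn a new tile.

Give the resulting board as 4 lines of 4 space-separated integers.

Slide right:
row 0: [0, 4, 0, 16] -> [0, 0, 4, 16]
row 1: [8, 4, 0, 0] -> [0, 0, 8, 4]
row 2: [0, 32, 16, 64] -> [0, 32, 16, 64]
row 3: [4, 0, 32, 0] -> [0, 0, 4, 32]

Answer:  0  0  4 16
 0  0  8  4
 0 32 16 64
 0  0  4 32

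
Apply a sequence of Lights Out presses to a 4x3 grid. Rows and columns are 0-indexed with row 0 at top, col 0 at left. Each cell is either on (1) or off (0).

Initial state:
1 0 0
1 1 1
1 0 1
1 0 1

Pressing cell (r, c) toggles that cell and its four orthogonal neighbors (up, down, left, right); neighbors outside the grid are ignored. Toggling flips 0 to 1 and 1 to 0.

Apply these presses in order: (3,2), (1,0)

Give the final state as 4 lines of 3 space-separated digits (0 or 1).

After press 1 at (3,2):
1 0 0
1 1 1
1 0 0
1 1 0

After press 2 at (1,0):
0 0 0
0 0 1
0 0 0
1 1 0

Answer: 0 0 0
0 0 1
0 0 0
1 1 0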